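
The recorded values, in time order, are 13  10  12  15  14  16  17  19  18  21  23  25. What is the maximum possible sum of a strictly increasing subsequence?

Let S[i] be the best sum of a strictly increasing subsequence ending at i:
i:       1   2   3   4   5   6   7   8   9  10  11  12
a[i]:   13  10  12  15  14  16  17  19  18  21  23  25
S:      13  10  22  37  36  53  70  89  88 110 133 158
Maximum is 158 (e.g. 10 + 12 + 15 + 16 + 17 + 19 + 21 + 23 + 25).

158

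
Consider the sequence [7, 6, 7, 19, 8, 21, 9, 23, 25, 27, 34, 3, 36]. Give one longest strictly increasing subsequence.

Patience tails give the LIS length; then backtrack through the dp parents:
7 → extends → [7]
6 → replaces 7 → [6]
7 → extends → [6, 7]
19 → extends → [6, 7, 19]
8 → replaces 19 → [6, 7, 8]
21 → extends → [6, 7, 8, 21]
9 → replaces 21 → [6, 7, 8, 9]
23 → extends → [6, 7, 8, 9, 23]
25 → extends → [6, 7, 8, 9, 23, 25]
27 → extends → [6, 7, 8, 9, 23, 25, 27]
34 → extends → [6, 7, 8, 9, 23, 25, 27, 34]
3 → replaces 6 → [3, 7, 8, 9, 23, 25, 27, 34]
36 → extends → [3, 7, 8, 9, 23, 25, 27, 34, 36]
Length 9; one witness is 6, 7, 19, 21, 23, 25, 27, 34, 36.

6, 7, 19, 21, 23, 25, 27, 34, 36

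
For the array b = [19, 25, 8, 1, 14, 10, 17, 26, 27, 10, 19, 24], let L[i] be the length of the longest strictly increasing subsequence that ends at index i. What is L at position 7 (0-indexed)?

4

dp[i] = 1 + max{dp[j] : j<i, b[j]<b[i]} (or 1 if no such j):
i:      0  1  2  3  4  5  6  7  8  9 10 11
b[i]:  19 25  8  1 14 10 17 26 27 10 19 24
dp:     1  2  1  1  2  2  3  4  5  2  4  5
At index 7 the value is 4.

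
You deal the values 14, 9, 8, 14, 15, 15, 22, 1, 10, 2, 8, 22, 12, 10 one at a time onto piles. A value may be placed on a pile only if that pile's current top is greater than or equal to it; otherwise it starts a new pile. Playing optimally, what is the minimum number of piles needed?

Place each on the leftmost legal pile:
14 → new pile 1 (tops now [14])
9 → pile 1 (tops now [9])
8 → pile 1 (tops now [8])
14 → new pile 2 (tops now [8, 14])
15 → new pile 3 (tops now [8, 14, 15])
15 → pile 3 (tops now [8, 14, 15])
22 → new pile 4 (tops now [8, 14, 15, 22])
1 → pile 1 (tops now [1, 14, 15, 22])
10 → pile 2 (tops now [1, 10, 15, 22])
2 → pile 2 (tops now [1, 2, 15, 22])
8 → pile 3 (tops now [1, 2, 8, 22])
22 → pile 4 (tops now [1, 2, 8, 22])
12 → pile 4 (tops now [1, 2, 8, 12])
10 → pile 4 (tops now [1, 2, 8, 10])
Four piles.

4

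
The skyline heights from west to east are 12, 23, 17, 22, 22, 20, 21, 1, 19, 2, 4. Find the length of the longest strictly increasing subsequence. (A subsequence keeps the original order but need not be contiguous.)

Let dp[i] be the length of the longest such subsequence ending at index i:
i:      1  2  3  4  5  6  7  8  9 10 11
a[i]:  12 23 17 22 22 20 21  1 19  2  4
dp:     1  2  2  3  3  3  4  1  3  2  3
Maximum dp value is 4.

4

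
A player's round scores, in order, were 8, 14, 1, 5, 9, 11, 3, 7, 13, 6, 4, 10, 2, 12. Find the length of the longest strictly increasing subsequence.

5

Track the smallest tail for each achievable length (strict):
8 → extends → [8]
14 → extends → [8, 14]
1 → replaces 8 → [1, 14]
5 → replaces 14 → [1, 5]
9 → extends → [1, 5, 9]
11 → extends → [1, 5, 9, 11]
3 → replaces 5 → [1, 3, 9, 11]
7 → replaces 9 → [1, 3, 7, 11]
13 → extends → [1, 3, 7, 11, 13]
6 → replaces 7 → [1, 3, 6, 11, 13]
4 → replaces 6 → [1, 3, 4, 11, 13]
10 → replaces 11 → [1, 3, 4, 10, 13]
2 → replaces 3 → [1, 2, 4, 10, 13]
12 → replaces 13 → [1, 2, 4, 10, 12]
Five tails, so the longest strictly increasing subsequence has length 5 (e.g. 1, 5, 9, 11, 13).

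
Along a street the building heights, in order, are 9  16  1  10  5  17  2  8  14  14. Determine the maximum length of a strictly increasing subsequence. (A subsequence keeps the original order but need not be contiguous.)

Track the smallest tail for each achievable length (strict):
9 → extends → [9]
16 → extends → [9, 16]
1 → replaces 9 → [1, 16]
10 → replaces 16 → [1, 10]
5 → replaces 10 → [1, 5]
17 → extends → [1, 5, 17]
2 → replaces 5 → [1, 2, 17]
8 → replaces 17 → [1, 2, 8]
14 → extends → [1, 2, 8, 14]
14 → already a tail → [1, 2, 8, 14]
Four tails, so the longest strictly increasing subsequence has length 4 (e.g. 1, 5, 8, 14).

4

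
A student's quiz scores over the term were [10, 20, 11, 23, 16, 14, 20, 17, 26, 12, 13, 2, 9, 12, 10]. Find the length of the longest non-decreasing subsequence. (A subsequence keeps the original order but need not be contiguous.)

Let dp[i] be the length of the longest such subsequence ending at index i:
i:      1  2  3  4  5  6  7  8  9 10 11 12 13 14 15
a[i]:  10 20 11 23 16 14 20 17 26 12 13  2  9 12 10
dp:     1  2  2  3  3  3  4  4  5  3  4  1  2  4  3
Maximum dp value is 5.

5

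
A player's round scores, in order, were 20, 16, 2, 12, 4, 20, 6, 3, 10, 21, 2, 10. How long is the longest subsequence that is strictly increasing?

5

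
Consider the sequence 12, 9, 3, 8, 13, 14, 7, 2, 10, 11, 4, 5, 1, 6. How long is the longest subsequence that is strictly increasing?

Track the smallest tail for each achievable length (strict):
12 → extends → [12]
9 → replaces 12 → [9]
3 → replaces 9 → [3]
8 → extends → [3, 8]
13 → extends → [3, 8, 13]
14 → extends → [3, 8, 13, 14]
7 → replaces 8 → [3, 7, 13, 14]
2 → replaces 3 → [2, 7, 13, 14]
10 → replaces 13 → [2, 7, 10, 14]
11 → replaces 14 → [2, 7, 10, 11]
4 → replaces 7 → [2, 4, 10, 11]
5 → replaces 10 → [2, 4, 5, 11]
1 → replaces 2 → [1, 4, 5, 11]
6 → replaces 11 → [1, 4, 5, 6]
Four tails, so the longest strictly increasing subsequence has length 4 (e.g. 3, 8, 13, 14).

4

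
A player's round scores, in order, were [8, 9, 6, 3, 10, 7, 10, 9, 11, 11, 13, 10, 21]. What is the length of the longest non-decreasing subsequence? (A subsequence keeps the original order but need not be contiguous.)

Let dp[i] be the length of the longest such subsequence ending at index i:
i:      1  2  3  4  5  6  7  8  9 10 11 12 13
a[i]:   8  9  6  3 10  7 10  9 11 11 13 10 21
dp:     1  2  1  1  3  2  4  3  5  6  7  5  8
Maximum dp value is 8.

8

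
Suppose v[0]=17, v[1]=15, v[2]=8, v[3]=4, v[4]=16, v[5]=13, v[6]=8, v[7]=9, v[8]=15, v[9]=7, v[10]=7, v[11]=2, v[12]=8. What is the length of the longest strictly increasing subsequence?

Track the smallest tail for each achievable length (strict):
17 → extends → [17]
15 → replaces 17 → [15]
8 → replaces 15 → [8]
4 → replaces 8 → [4]
16 → extends → [4, 16]
13 → replaces 16 → [4, 13]
8 → replaces 13 → [4, 8]
9 → extends → [4, 8, 9]
15 → extends → [4, 8, 9, 15]
7 → replaces 8 → [4, 7, 9, 15]
7 → already a tail → [4, 7, 9, 15]
2 → replaces 4 → [2, 7, 9, 15]
8 → replaces 9 → [2, 7, 8, 15]
Four tails, so the longest strictly increasing subsequence has length 4 (e.g. 4, 8, 9, 15).

4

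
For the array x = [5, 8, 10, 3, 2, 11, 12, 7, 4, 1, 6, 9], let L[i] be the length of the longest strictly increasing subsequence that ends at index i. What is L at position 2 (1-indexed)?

dp[i] = 1 + max{dp[j] : j<i, x[j]<x[i]} (or 1 if no such j):
i:      1  2  3  4  5  6  7  8  9 10 11 12
x[i]:   5  8 10  3  2 11 12  7  4  1  6  9
dp:     1  2  3  1  1  4  5  2  2  1  3  4
At index 2 the value is 2.

2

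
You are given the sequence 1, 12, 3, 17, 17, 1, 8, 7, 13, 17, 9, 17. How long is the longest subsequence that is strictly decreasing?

Negate each value so 'decreasing' becomes 'increasing', then run patience tails on the negated sequence:
-1 → extends → [-1]
-12 → replaces -1 → [-12]
-3 → extends → [-12, -3]
-17 → replaces -12 → [-17, -3]
-17 → already a tail → [-17, -3]
-1 → extends → [-17, -3, -1]
-8 → replaces -3 → [-17, -8, -1]
-7 → replaces -1 → [-17, -8, -7]
-13 → replaces -8 → [-17, -13, -7]
-17 → already a tail → [-17, -13, -7]
-9 → replaces -7 → [-17, -13, -9]
-17 → already a tail → [-17, -13, -9]
Three tails, so the longest strictly decreasing subsequence of the original has length 3.

3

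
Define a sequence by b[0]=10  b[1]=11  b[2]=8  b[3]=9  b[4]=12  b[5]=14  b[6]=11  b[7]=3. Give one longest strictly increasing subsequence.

Patience tails give the LIS length; then backtrack through the dp parents:
10 → extends → [10]
11 → extends → [10, 11]
8 → replaces 10 → [8, 11]
9 → replaces 11 → [8, 9]
12 → extends → [8, 9, 12]
14 → extends → [8, 9, 12, 14]
11 → replaces 12 → [8, 9, 11, 14]
3 → replaces 8 → [3, 9, 11, 14]
Length 4; one witness is 10, 11, 12, 14.

10, 11, 12, 14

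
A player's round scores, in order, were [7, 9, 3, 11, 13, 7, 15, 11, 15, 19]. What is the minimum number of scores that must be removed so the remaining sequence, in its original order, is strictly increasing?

4

Fewest deletions = n − (longest strictly increasing subsequence).
i:      1  2  3  4  5  6  7  8  9 10
a[i]:   7  9  3 11 13  7 15 11 15 19
dp:     1  2  1  3  4  2  5  3  5  6
max dp = 6, so deletions = 10 − 6 = 4.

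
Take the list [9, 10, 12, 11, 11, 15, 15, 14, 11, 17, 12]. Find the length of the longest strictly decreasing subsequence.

3

Negate each value so 'decreasing' becomes 'increasing', then run patience tails on the negated sequence:
-9 → extends → [-9]
-10 → replaces -9 → [-10]
-12 → replaces -10 → [-12]
-11 → extends → [-12, -11]
-11 → already a tail → [-12, -11]
-15 → replaces -12 → [-15, -11]
-15 → already a tail → [-15, -11]
-14 → replaces -11 → [-15, -14]
-11 → extends → [-15, -14, -11]
-17 → replaces -15 → [-17, -14, -11]
-12 → replaces -11 → [-17, -14, -12]
Three tails, so the longest strictly decreasing subsequence of the original has length 3.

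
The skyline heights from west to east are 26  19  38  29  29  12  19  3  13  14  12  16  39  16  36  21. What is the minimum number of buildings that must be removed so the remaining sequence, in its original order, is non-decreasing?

Fewest deletions = n − (longest non-decreasing subsequence).
i:      1  2  3  4  5  6  7  8  9 10 11 12 13 14 15 16
a[i]:  26 19 38 29 29 12 19  3 13 14 12 16 39 16 36 21
dp:     1  1  2  2  3  1  2  1  2  3  2  4  5  5  6  6
max dp = 6, so deletions = 16 − 6 = 10.

10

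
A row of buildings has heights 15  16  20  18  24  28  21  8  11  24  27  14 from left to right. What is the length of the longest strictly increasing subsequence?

6

Track the smallest tail for each achievable length (strict):
15 → extends → [15]
16 → extends → [15, 16]
20 → extends → [15, 16, 20]
18 → replaces 20 → [15, 16, 18]
24 → extends → [15, 16, 18, 24]
28 → extends → [15, 16, 18, 24, 28]
21 → replaces 24 → [15, 16, 18, 21, 28]
8 → replaces 15 → [8, 16, 18, 21, 28]
11 → replaces 16 → [8, 11, 18, 21, 28]
24 → replaces 28 → [8, 11, 18, 21, 24]
27 → extends → [8, 11, 18, 21, 24, 27]
14 → replaces 18 → [8, 11, 14, 21, 24, 27]
Six tails, so the longest strictly increasing subsequence has length 6 (e.g. 15, 16, 20, 21, 24, 27).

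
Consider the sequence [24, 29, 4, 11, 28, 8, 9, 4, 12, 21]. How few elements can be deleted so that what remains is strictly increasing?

Fewest deletions = n − (longest strictly increasing subsequence).
Patience tails:
24 → extends → [24]
29 → extends → [24, 29]
4 → replaces 24 → [4, 29]
11 → replaces 29 → [4, 11]
28 → extends → [4, 11, 28]
8 → replaces 11 → [4, 8, 28]
9 → replaces 28 → [4, 8, 9]
4 → already a tail → [4, 8, 9]
12 → extends → [4, 8, 9, 12]
21 → extends → [4, 8, 9, 12, 21]
Longest strictly increasing subsequence has length 5, so deletions = 10 − 5 = 5.

5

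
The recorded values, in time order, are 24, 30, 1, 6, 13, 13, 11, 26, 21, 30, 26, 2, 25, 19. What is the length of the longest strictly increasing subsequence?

5

Track the smallest tail for each achievable length (strict):
24 → extends → [24]
30 → extends → [24, 30]
1 → replaces 24 → [1, 30]
6 → replaces 30 → [1, 6]
13 → extends → [1, 6, 13]
13 → already a tail → [1, 6, 13]
11 → replaces 13 → [1, 6, 11]
26 → extends → [1, 6, 11, 26]
21 → replaces 26 → [1, 6, 11, 21]
30 → extends → [1, 6, 11, 21, 30]
26 → replaces 30 → [1, 6, 11, 21, 26]
2 → replaces 6 → [1, 2, 11, 21, 26]
25 → replaces 26 → [1, 2, 11, 21, 25]
19 → replaces 21 → [1, 2, 11, 19, 25]
Five tails, so the longest strictly increasing subsequence has length 5 (e.g. 1, 6, 13, 26, 30).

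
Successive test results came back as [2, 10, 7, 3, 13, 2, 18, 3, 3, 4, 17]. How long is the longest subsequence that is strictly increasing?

Let dp[i] be the length of the longest such subsequence ending at index i:
i:      1  2  3  4  5  6  7  8  9 10 11
a[i]:   2 10  7  3 13  2 18  3  3  4 17
dp:     1  2  2  2  3  1  4  2  2  3  4
Maximum dp value is 4.

4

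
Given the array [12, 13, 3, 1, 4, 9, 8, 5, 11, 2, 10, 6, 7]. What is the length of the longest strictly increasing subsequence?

5

Let dp[i] be the length of the longest such subsequence ending at index i:
i:      1  2  3  4  5  6  7  8  9 10 11 12 13
a[i]:  12 13  3  1  4  9  8  5 11  2 10  6  7
dp:     1  2  1  1  2  3  3  3  4  2  4  4  5
Maximum dp value is 5.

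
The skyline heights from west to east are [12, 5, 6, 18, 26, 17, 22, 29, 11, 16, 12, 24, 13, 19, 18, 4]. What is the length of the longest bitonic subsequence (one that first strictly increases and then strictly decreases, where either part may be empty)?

9

inc[i] = longest strictly increasing subsequence ending at i; dec[i] = longest strictly decreasing subsequence starting at i:
i:      1  2  3  4  5  6  7  8  9 10 11 12 13 14 15 16
a[i]:  12  5  6 18 26 17 22 29 11 16 12 24 13 19 18  4
inc:    1  1  2  3  4  3  4  5  3  4  4  5  5  6  6  1
dec:    3  2  2  5  5  4  4  5  2  3  2  4  2  3  2  1
Best peak at i=8 (value 29): inc=5, dec=5, length 5+5−1 = 9.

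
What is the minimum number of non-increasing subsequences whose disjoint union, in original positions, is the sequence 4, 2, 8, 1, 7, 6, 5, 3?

2

The minimum number of non-increasing subsequences covering a sequence equals the length of its longest strictly increasing subsequence.
LIS length is 2 (e.g. 4, 8), so 2 piles are needed.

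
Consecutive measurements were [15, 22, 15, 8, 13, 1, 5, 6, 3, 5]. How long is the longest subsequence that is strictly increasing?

3

Track the smallest tail for each achievable length (strict):
15 → extends → [15]
22 → extends → [15, 22]
15 → already a tail → [15, 22]
8 → replaces 15 → [8, 22]
13 → replaces 22 → [8, 13]
1 → replaces 8 → [1, 13]
5 → replaces 13 → [1, 5]
6 → extends → [1, 5, 6]
3 → replaces 5 → [1, 3, 6]
5 → replaces 6 → [1, 3, 5]
Three tails, so the longest strictly increasing subsequence has length 3 (e.g. 1, 5, 6).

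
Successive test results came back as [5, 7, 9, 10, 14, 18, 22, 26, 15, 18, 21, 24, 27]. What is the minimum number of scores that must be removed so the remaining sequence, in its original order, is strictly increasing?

3

Fewest deletions = n − (longest strictly increasing subsequence).
i:      1  2  3  4  5  6  7  8  9 10 11 12 13
a[i]:   5  7  9 10 14 18 22 26 15 18 21 24 27
dp:     1  2  3  4  5  6  7  8  6  7  8  9 10
max dp = 10, so deletions = 13 − 10 = 3.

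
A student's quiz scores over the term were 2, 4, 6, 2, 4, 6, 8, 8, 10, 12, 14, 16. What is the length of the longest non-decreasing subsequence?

10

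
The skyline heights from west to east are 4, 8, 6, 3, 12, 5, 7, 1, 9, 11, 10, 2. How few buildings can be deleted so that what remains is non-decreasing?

7

Fewest deletions = n − (longest non-decreasing subsequence).
i:      1  2  3  4  5  6  7  8  9 10 11 12
a[i]:   4  8  6  3 12  5  7  1  9 11 10  2
dp:     1  2  2  1  3  2  3  1  4  5  5  2
max dp = 5, so deletions = 12 − 5 = 7.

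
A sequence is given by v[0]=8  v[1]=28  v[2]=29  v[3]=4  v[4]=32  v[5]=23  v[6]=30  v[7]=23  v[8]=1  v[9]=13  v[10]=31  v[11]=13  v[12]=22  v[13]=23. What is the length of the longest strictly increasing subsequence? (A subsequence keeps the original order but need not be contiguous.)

5

Let dp[i] be the length of the longest such subsequence ending at index i:
i:      0  1  2  3  4  5  6  7  8  9 10 11 12 13
v[i]:   8 28 29  4 32 23 30 23  1 13 31 13 22 23
dp:     1  2  3  1  4  2  4  2  1  2  5  2  3  4
Maximum dp value is 5.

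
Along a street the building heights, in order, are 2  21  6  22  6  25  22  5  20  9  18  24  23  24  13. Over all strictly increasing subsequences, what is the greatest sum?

Let S[i] be the best sum of a strictly increasing subsequence ending at i:
i:      1  2  3  4  5  6  7  8  9 10 11 12 13 14 15
a[i]:   2 21  6 22  6 25 22  5 20  9 18 24 23 24 13
S:      2 23  8 45  8 70 45  7 28 17 35 69 68 92 30
Maximum is 92 (e.g. 2 + 21 + 22 + 23 + 24).

92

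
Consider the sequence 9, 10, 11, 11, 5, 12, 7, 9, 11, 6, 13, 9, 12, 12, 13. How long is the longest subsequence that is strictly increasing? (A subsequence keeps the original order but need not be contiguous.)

6

Let dp[i] be the length of the longest such subsequence ending at index i:
i:      1  2  3  4  5  6  7  8  9 10 11 12 13 14 15
a[i]:   9 10 11 11  5 12  7  9 11  6 13  9 12 12 13
dp:     1  2  3  3  1  4  2  3  4  2  5  3  5  5  6
Maximum dp value is 6.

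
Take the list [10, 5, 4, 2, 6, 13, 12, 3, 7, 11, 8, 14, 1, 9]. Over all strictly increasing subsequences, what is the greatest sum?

43

Let S[i] be the best sum of a strictly increasing subsequence ending at i:
i:      1  2  3  4  5  6  7  8  9 10 11 12 13 14
a[i]:  10  5  4  2  6 13 12  3  7 11  8 14  1  9
S:     10  5  4  2 11 24 23  5 18 29 26 43  1 35
Maximum is 43 (e.g. 5 + 6 + 7 + 11 + 14).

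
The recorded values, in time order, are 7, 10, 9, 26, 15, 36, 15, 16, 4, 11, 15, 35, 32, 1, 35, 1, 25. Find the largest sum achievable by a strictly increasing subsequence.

115

Let S[i] be the best sum of a strictly increasing subsequence ending at i:
i:       1   2   3   4   5   6   7   8   9  10  11  12  13  14  15  16  17
a[i]:    7  10   9  26  15  36  15  16   4  11  15  35  32   1  35   1  25
S:       7  17  16  43  32  79  32  48   4  28  43  83  80   1 115   1  73
Maximum is 115 (e.g. 7 + 10 + 15 + 16 + 32 + 35).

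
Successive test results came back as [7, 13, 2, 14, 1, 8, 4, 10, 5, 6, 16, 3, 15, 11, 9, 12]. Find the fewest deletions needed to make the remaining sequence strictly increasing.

10

Fewest deletions = n − (longest strictly increasing subsequence).
i:      1  2  3  4  5  6  7  8  9 10 11 12 13 14 15 16
a[i]:   7 13  2 14  1  8  4 10  5  6 16  3 15 11  9 12
dp:     1  2  1  3  1  2  2  3  3  4  5  2  5  5  5  6
max dp = 6, so deletions = 16 − 6 = 10.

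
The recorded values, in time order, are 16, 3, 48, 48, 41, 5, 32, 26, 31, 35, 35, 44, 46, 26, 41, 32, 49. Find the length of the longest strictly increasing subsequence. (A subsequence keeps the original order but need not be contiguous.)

Let dp[i] be the length of the longest such subsequence ending at index i:
i:      1  2  3  4  5  6  7  8  9 10 11 12 13 14 15 16 17
a[i]:  16  3 48 48 41  5 32 26 31 35 35 44 46 26 41 32 49
dp:     1  1  2  2  2  2  3  3  4  5  5  6  7  3  6  5  8
Maximum dp value is 8.

8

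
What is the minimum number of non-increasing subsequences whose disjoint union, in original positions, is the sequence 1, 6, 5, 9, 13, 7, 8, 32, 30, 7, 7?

5

The minimum number of non-increasing subsequences covering a sequence equals the length of its longest strictly increasing subsequence.
LIS length is 5 (e.g. 1, 6, 9, 13, 32), so 5 piles are needed.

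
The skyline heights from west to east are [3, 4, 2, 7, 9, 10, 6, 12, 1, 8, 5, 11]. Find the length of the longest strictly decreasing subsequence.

3

Negate each value so 'decreasing' becomes 'increasing', then run patience tails on the negated sequence:
-3 → extends → [-3]
-4 → replaces -3 → [-4]
-2 → extends → [-4, -2]
-7 → replaces -4 → [-7, -2]
-9 → replaces -7 → [-9, -2]
-10 → replaces -9 → [-10, -2]
-6 → replaces -2 → [-10, -6]
-12 → replaces -10 → [-12, -6]
-1 → extends → [-12, -6, -1]
-8 → replaces -6 → [-12, -8, -1]
-5 → replaces -1 → [-12, -8, -5]
-11 → replaces -8 → [-12, -11, -5]
Three tails, so the longest strictly decreasing subsequence of the original has length 3.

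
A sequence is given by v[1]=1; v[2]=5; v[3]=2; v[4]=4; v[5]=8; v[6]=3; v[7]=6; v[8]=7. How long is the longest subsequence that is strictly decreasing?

Let dp[i] be the longest strictly decreasing subsequence ending at i:
i:     1 2 3 4 5 6 7 8
v[i]:  1 5 2 4 8 3 6 7
dp:    1 1 2 2 1 3 2 2
Maximum is 3.

3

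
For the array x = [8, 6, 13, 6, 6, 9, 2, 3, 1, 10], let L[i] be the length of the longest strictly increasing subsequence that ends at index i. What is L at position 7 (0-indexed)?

dp[i] = 1 + max{dp[j] : j<i, x[j]<x[i]} (or 1 if no such j):
i:      0  1  2  3  4  5  6  7  8  9
x[i]:   8  6 13  6  6  9  2  3  1 10
dp:     1  1  2  1  1  2  1  2  1  3
At index 7 the value is 2.

2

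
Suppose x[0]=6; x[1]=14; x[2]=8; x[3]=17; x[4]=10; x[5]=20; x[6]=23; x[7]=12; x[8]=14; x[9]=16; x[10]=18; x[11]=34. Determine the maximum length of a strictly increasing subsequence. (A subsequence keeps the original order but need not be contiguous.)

8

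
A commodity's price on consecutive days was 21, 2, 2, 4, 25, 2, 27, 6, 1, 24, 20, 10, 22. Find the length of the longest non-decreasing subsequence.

Track the smallest tail for each achievable length (allowing ties):
21 → extends → [21]
2 → replaces 21 → [2]
2 → extends → [2, 2]
4 → extends → [2, 2, 4]
25 → extends → [2, 2, 4, 25]
2 → replaces 4 → [2, 2, 2, 25]
27 → extends → [2, 2, 2, 25, 27]
6 → replaces 25 → [2, 2, 2, 6, 27]
1 → replaces 2 → [1, 2, 2, 6, 27]
24 → replaces 27 → [1, 2, 2, 6, 24]
20 → replaces 24 → [1, 2, 2, 6, 20]
10 → replaces 20 → [1, 2, 2, 6, 10]
22 → extends → [1, 2, 2, 6, 10, 22]
Six tails, so the longest non-decreasing subsequence has length 6 (e.g. 2, 2, 4, 6, 20, 22).

6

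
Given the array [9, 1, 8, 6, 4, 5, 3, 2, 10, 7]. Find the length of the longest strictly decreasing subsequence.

6

Negate each value so 'decreasing' becomes 'increasing', then run patience tails on the negated sequence:
-9 → extends → [-9]
-1 → extends → [-9, -1]
-8 → replaces -1 → [-9, -8]
-6 → extends → [-9, -8, -6]
-4 → extends → [-9, -8, -6, -4]
-5 → replaces -4 → [-9, -8, -6, -5]
-3 → extends → [-9, -8, -6, -5, -3]
-2 → extends → [-9, -8, -6, -5, -3, -2]
-10 → replaces -9 → [-10, -8, -6, -5, -3, -2]
-7 → replaces -6 → [-10, -8, -7, -5, -3, -2]
Six tails, so the longest strictly decreasing subsequence of the original has length 6.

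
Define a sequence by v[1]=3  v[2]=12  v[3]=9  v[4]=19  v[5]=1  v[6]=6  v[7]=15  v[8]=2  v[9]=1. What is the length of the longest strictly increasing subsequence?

Let dp[i] be the length of the longest such subsequence ending at index i:
i:      1  2  3  4  5  6  7  8  9
v[i]:   3 12  9 19  1  6 15  2  1
dp:     1  2  2  3  1  2  3  2  1
Maximum dp value is 3.

3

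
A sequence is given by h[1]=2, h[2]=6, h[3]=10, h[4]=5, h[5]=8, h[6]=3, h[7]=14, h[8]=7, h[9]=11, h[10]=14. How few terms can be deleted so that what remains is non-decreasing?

Fewest deletions = n − (longest non-decreasing subsequence).
i:      1  2  3  4  5  6  7  8  9 10
h[i]:   2  6 10  5  8  3 14  7 11 14
dp:     1  2  3  2  3  2  4  3  4  5
max dp = 5, so deletions = 10 − 5 = 5.

5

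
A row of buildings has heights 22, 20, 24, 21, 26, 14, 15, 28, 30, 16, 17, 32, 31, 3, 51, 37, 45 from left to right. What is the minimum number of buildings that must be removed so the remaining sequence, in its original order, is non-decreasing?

9

Fewest deletions = n − (longest non-decreasing subsequence).
Patience tails:
22 → extends → [22]
20 → replaces 22 → [20]
24 → extends → [20, 24]
21 → replaces 24 → [20, 21]
26 → extends → [20, 21, 26]
14 → replaces 20 → [14, 21, 26]
15 → replaces 21 → [14, 15, 26]
28 → extends → [14, 15, 26, 28]
30 → extends → [14, 15, 26, 28, 30]
16 → replaces 26 → [14, 15, 16, 28, 30]
17 → replaces 28 → [14, 15, 16, 17, 30]
32 → extends → [14, 15, 16, 17, 30, 32]
31 → replaces 32 → [14, 15, 16, 17, 30, 31]
3 → replaces 14 → [3, 15, 16, 17, 30, 31]
51 → extends → [3, 15, 16, 17, 30, 31, 51]
37 → replaces 51 → [3, 15, 16, 17, 30, 31, 37]
45 → extends → [3, 15, 16, 17, 30, 31, 37, 45]
Longest non-decreasing subsequence has length 8, so deletions = 17 − 8 = 9.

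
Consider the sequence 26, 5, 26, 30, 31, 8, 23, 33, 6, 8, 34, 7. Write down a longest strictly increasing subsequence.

Patience tails give the LIS length; then backtrack through the dp parents:
26 → extends → [26]
5 → replaces 26 → [5]
26 → extends → [5, 26]
30 → extends → [5, 26, 30]
31 → extends → [5, 26, 30, 31]
8 → replaces 26 → [5, 8, 30, 31]
23 → replaces 30 → [5, 8, 23, 31]
33 → extends → [5, 8, 23, 31, 33]
6 → replaces 8 → [5, 6, 23, 31, 33]
8 → replaces 23 → [5, 6, 8, 31, 33]
34 → extends → [5, 6, 8, 31, 33, 34]
7 → replaces 8 → [5, 6, 7, 31, 33, 34]
Length 6; one witness is 5, 26, 30, 31, 33, 34.

5, 26, 30, 31, 33, 34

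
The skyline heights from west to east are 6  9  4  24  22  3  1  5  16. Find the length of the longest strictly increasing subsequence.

3

Track the smallest tail for each achievable length (strict):
6 → extends → [6]
9 → extends → [6, 9]
4 → replaces 6 → [4, 9]
24 → extends → [4, 9, 24]
22 → replaces 24 → [4, 9, 22]
3 → replaces 4 → [3, 9, 22]
1 → replaces 3 → [1, 9, 22]
5 → replaces 9 → [1, 5, 22]
16 → replaces 22 → [1, 5, 16]
Three tails, so the longest strictly increasing subsequence has length 3 (e.g. 6, 9, 24).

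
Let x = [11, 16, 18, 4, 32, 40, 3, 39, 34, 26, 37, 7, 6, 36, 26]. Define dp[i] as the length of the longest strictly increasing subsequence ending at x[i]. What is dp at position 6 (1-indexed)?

5

dp[i] = 1 + max{dp[j] : j<i, x[j]<x[i]} (or 1 if no such j):
i:      1  2  3  4  5  6  7  8  9 10 11 12 13 14 15
x[i]:  11 16 18  4 32 40  3 39 34 26 37  7  6 36 26
dp:     1  2  3  1  4  5  1  5  5  4  6  2  2  6  4
At index 6 the value is 5.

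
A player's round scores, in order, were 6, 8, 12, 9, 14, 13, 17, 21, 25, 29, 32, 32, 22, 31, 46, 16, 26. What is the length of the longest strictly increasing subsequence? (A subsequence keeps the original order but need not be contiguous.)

10

Let dp[i] be the length of the longest such subsequence ending at index i:
i:      1  2  3  4  5  6  7  8  9 10 11 12 13 14 15 16 17
a[i]:   6  8 12  9 14 13 17 21 25 29 32 32 22 31 46 16 26
dp:     1  2  3  3  4  4  5  6  7  8  9  9  7  9 10  5  8
Maximum dp value is 10.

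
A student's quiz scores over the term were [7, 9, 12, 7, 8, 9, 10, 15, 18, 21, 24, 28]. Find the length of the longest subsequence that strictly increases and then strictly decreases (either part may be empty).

inc[i] = longest strictly increasing subsequence ending at i; dec[i] = longest strictly decreasing subsequence starting at i:
i:      1  2  3  4  5  6  7  8  9 10 11 12
a[i]:   7  9 12  7  8  9 10 15 18 21 24 28
inc:    1  2  3  1  2  3  4  5  6  7  8  9
dec:    1  2  2  1  1  1  1  1  1  1  1  1
Best peak at i=12 (value 28): inc=9, dec=1, length 9+1−1 = 9.

9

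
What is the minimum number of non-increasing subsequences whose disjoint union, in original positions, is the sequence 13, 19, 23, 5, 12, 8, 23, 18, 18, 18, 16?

Place each on the leftmost legal pile:
13 → new pile 1 (tops now [13])
19 → new pile 2 (tops now [13, 19])
23 → new pile 3 (tops now [13, 19, 23])
5 → pile 1 (tops now [5, 19, 23])
12 → pile 2 (tops now [5, 12, 23])
8 → pile 2 (tops now [5, 8, 23])
23 → pile 3 (tops now [5, 8, 23])
18 → pile 3 (tops now [5, 8, 18])
18 → pile 3 (tops now [5, 8, 18])
18 → pile 3 (tops now [5, 8, 18])
16 → pile 3 (tops now [5, 8, 16])
Three piles.

3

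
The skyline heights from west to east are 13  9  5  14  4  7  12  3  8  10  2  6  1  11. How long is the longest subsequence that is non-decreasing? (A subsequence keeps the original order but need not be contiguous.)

5

Track the smallest tail for each achievable length (allowing ties):
13 → extends → [13]
9 → replaces 13 → [9]
5 → replaces 9 → [5]
14 → extends → [5, 14]
4 → replaces 5 → [4, 14]
7 → replaces 14 → [4, 7]
12 → extends → [4, 7, 12]
3 → replaces 4 → [3, 7, 12]
8 → replaces 12 → [3, 7, 8]
10 → extends → [3, 7, 8, 10]
2 → replaces 3 → [2, 7, 8, 10]
6 → replaces 7 → [2, 6, 8, 10]
1 → replaces 2 → [1, 6, 8, 10]
11 → extends → [1, 6, 8, 10, 11]
Five tails, so the longest non-decreasing subsequence has length 5 (e.g. 5, 7, 8, 10, 11).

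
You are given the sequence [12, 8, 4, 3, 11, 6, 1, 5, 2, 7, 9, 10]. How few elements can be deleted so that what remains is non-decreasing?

7

Fewest deletions = n − (longest non-decreasing subsequence).
Patience tails:
12 → extends → [12]
8 → replaces 12 → [8]
4 → replaces 8 → [4]
3 → replaces 4 → [3]
11 → extends → [3, 11]
6 → replaces 11 → [3, 6]
1 → replaces 3 → [1, 6]
5 → replaces 6 → [1, 5]
2 → replaces 5 → [1, 2]
7 → extends → [1, 2, 7]
9 → extends → [1, 2, 7, 9]
10 → extends → [1, 2, 7, 9, 10]
Longest non-decreasing subsequence has length 5, so deletions = 12 − 5 = 7.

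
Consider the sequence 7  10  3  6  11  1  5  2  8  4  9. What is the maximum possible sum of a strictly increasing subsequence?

28

Let S[i] be the best sum of a strictly increasing subsequence ending at i:
i:      1  2  3  4  5  6  7  8  9 10 11
a[i]:   7 10  3  6 11  1  5  2  8  4  9
S:      7 17  3  9 28  1  8  3 17  7 26
Maximum is 28 (e.g. 7 + 10 + 11).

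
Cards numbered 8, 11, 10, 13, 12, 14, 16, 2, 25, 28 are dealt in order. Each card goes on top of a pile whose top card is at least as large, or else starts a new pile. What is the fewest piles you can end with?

7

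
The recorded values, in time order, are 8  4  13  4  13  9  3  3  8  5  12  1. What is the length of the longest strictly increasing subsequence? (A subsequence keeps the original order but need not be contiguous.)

3

Let dp[i] be the length of the longest such subsequence ending at index i:
i:      1  2  3  4  5  6  7  8  9 10 11 12
a[i]:   8  4 13  4 13  9  3  3  8  5 12  1
dp:     1  1  2  1  2  2  1  1  2  2  3  1
Maximum dp value is 3.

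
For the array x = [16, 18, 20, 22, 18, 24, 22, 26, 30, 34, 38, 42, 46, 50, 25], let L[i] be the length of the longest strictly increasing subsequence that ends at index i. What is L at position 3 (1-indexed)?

dp[i] = 1 + max{dp[j] : j<i, x[j]<x[i]} (or 1 if no such j):
i:      1  2  3  4  5  6  7  8  9 10 11 12 13 14 15
x[i]:  16 18 20 22 18 24 22 26 30 34 38 42 46 50 25
dp:     1  2  3  4  2  5  4  6  7  8  9 10 11 12  6
At index 3 the value is 3.

3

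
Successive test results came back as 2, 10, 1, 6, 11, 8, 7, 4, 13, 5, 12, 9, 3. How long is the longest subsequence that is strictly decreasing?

5

Let dp[i] be the longest strictly decreasing subsequence ending at i:
i:      1  2  3  4  5  6  7  8  9 10 11 12 13
a[i]:   2 10  1  6 11  8  7  4 13  5 12  9  3
dp:     1  1  2  2  1  2  3  4  1  4  2  3  5
Maximum is 5.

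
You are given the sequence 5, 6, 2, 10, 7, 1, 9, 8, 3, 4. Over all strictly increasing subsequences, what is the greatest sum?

27

Let S[i] be the best sum of a strictly increasing subsequence ending at i:
i:      1  2  3  4  5  6  7  8  9 10
a[i]:   5  6  2 10  7  1  9  8  3  4
S:      5 11  2 21 18  1 27 26  5  9
Maximum is 27 (e.g. 5 + 6 + 7 + 9).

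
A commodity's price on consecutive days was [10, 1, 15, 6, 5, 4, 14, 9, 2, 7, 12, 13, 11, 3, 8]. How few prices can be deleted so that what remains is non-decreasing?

Fewest deletions = n − (longest non-decreasing subsequence).
i:      1  2  3  4  5  6  7  8  9 10 11 12 13 14 15
a[i]:  10  1 15  6  5  4 14  9  2  7 12 13 11  3  8
dp:     1  1  2  2  2  2  3  3  2  3  4  5  4  3  4
max dp = 5, so deletions = 15 − 5 = 10.

10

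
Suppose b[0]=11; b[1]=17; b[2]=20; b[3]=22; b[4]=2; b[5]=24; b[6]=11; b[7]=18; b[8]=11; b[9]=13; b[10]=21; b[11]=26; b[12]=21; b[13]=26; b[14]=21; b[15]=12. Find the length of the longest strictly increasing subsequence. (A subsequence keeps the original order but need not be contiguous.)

6

Track the smallest tail for each achievable length (strict):
11 → extends → [11]
17 → extends → [11, 17]
20 → extends → [11, 17, 20]
22 → extends → [11, 17, 20, 22]
2 → replaces 11 → [2, 17, 20, 22]
24 → extends → [2, 17, 20, 22, 24]
11 → replaces 17 → [2, 11, 20, 22, 24]
18 → replaces 20 → [2, 11, 18, 22, 24]
11 → already a tail → [2, 11, 18, 22, 24]
13 → replaces 18 → [2, 11, 13, 22, 24]
21 → replaces 22 → [2, 11, 13, 21, 24]
26 → extends → [2, 11, 13, 21, 24, 26]
21 → already a tail → [2, 11, 13, 21, 24, 26]
26 → already a tail → [2, 11, 13, 21, 24, 26]
21 → already a tail → [2, 11, 13, 21, 24, 26]
12 → replaces 13 → [2, 11, 12, 21, 24, 26]
Six tails, so the longest strictly increasing subsequence has length 6 (e.g. 11, 17, 20, 22, 24, 26).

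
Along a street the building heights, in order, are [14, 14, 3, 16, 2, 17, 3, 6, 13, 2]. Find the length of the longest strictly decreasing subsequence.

3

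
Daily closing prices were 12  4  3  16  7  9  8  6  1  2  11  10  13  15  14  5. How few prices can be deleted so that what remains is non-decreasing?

10

Fewest deletions = n − (longest non-decreasing subsequence).
Patience tails:
12 → extends → [12]
4 → replaces 12 → [4]
3 → replaces 4 → [3]
16 → extends → [3, 16]
7 → replaces 16 → [3, 7]
9 → extends → [3, 7, 9]
8 → replaces 9 → [3, 7, 8]
6 → replaces 7 → [3, 6, 8]
1 → replaces 3 → [1, 6, 8]
2 → replaces 6 → [1, 2, 8]
11 → extends → [1, 2, 8, 11]
10 → replaces 11 → [1, 2, 8, 10]
13 → extends → [1, 2, 8, 10, 13]
15 → extends → [1, 2, 8, 10, 13, 15]
14 → replaces 15 → [1, 2, 8, 10, 13, 14]
5 → replaces 8 → [1, 2, 5, 10, 13, 14]
Longest non-decreasing subsequence has length 6, so deletions = 16 − 6 = 10.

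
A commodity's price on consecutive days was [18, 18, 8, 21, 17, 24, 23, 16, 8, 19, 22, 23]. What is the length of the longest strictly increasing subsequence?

Let dp[i] be the length of the longest such subsequence ending at index i:
i:      1  2  3  4  5  6  7  8  9 10 11 12
a[i]:  18 18  8 21 17 24 23 16  8 19 22 23
dp:     1  1  1  2  2  3  3  2  1  3  4  5
Maximum dp value is 5.

5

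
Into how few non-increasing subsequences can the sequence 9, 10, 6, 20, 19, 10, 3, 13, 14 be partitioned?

4

Place each on the leftmost legal pile:
9 → new pile 1 (tops now [9])
10 → new pile 2 (tops now [9, 10])
6 → pile 1 (tops now [6, 10])
20 → new pile 3 (tops now [6, 10, 20])
19 → pile 3 (tops now [6, 10, 19])
10 → pile 2 (tops now [6, 10, 19])
3 → pile 1 (tops now [3, 10, 19])
13 → pile 3 (tops now [3, 10, 13])
14 → new pile 4 (tops now [3, 10, 13, 14])
Four piles.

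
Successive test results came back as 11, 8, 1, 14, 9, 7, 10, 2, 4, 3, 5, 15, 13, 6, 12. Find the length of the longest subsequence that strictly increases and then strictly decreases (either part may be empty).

inc[i] = longest strictly increasing subsequence ending at i; dec[i] = longest strictly decreasing subsequence starting at i:
i:      1  2  3  4  5  6  7  8  9 10 11 12 13 14 15
a[i]:  11  8  1 14  9  7 10  2  4  3  5 15 13  6 12
inc:    1  1  1  2  2  2  3  2  3  3  4  5  5  5  6
dec:    5  4  1  5  4  3  3  1  2  1  1  3  2  1  1
Best peak at i=12 (value 15): inc=5, dec=3, length 5+3−1 = 7.

7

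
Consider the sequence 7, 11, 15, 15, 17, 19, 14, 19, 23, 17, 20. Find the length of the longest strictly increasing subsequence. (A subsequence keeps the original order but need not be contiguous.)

Let dp[i] be the length of the longest such subsequence ending at index i:
i:      1  2  3  4  5  6  7  8  9 10 11
a[i]:   7 11 15 15 17 19 14 19 23 17 20
dp:     1  2  3  3  4  5  3  5  6  4  6
Maximum dp value is 6.

6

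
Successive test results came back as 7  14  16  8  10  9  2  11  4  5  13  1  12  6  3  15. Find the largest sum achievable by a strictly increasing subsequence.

64

Let S[i] be the best sum of a strictly increasing subsequence ending at i:
i:      1  2  3  4  5  6  7  8  9 10 11 12 13 14 15 16
a[i]:   7 14 16  8 10  9  2 11  4  5 13  1 12  6  3 15
S:      7 21 37 15 25 24  2 36  6 11 49  1 48 17  5 64
Maximum is 64 (e.g. 7 + 8 + 10 + 11 + 13 + 15).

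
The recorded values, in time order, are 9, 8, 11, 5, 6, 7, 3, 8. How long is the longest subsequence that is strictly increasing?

Track the smallest tail for each achievable length (strict):
9 → extends → [9]
8 → replaces 9 → [8]
11 → extends → [8, 11]
5 → replaces 8 → [5, 11]
6 → replaces 11 → [5, 6]
7 → extends → [5, 6, 7]
3 → replaces 5 → [3, 6, 7]
8 → extends → [3, 6, 7, 8]
Four tails, so the longest strictly increasing subsequence has length 4 (e.g. 5, 6, 7, 8).

4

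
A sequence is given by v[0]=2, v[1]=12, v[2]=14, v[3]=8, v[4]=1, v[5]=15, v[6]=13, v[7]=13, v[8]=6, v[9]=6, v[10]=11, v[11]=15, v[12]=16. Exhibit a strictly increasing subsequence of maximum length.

2, 12, 14, 15, 16

Patience tails give the LIS length; then backtrack through the dp parents:
2 → extends → [2]
12 → extends → [2, 12]
14 → extends → [2, 12, 14]
8 → replaces 12 → [2, 8, 14]
1 → replaces 2 → [1, 8, 14]
15 → extends → [1, 8, 14, 15]
13 → replaces 14 → [1, 8, 13, 15]
13 → already a tail → [1, 8, 13, 15]
6 → replaces 8 → [1, 6, 13, 15]
6 → already a tail → [1, 6, 13, 15]
11 → replaces 13 → [1, 6, 11, 15]
15 → already a tail → [1, 6, 11, 15]
16 → extends → [1, 6, 11, 15, 16]
Length 5; one witness is 2, 12, 14, 15, 16.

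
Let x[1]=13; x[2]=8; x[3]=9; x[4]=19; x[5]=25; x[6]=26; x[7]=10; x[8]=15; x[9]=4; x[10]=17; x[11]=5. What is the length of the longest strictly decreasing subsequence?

Negate each value so 'decreasing' becomes 'increasing', then run patience tails on the negated sequence:
-13 → extends → [-13]
-8 → extends → [-13, -8]
-9 → replaces -8 → [-13, -9]
-19 → replaces -13 → [-19, -9]
-25 → replaces -19 → [-25, -9]
-26 → replaces -25 → [-26, -9]
-10 → replaces -9 → [-26, -10]
-15 → replaces -10 → [-26, -15]
-4 → extends → [-26, -15, -4]
-17 → replaces -15 → [-26, -17, -4]
-5 → replaces -4 → [-26, -17, -5]
Three tails, so the longest strictly decreasing subsequence of the original has length 3.

3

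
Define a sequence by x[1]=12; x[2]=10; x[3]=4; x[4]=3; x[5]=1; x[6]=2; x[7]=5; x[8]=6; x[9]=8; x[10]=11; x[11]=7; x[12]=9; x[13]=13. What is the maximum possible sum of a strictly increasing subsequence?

Let S[i] be the best sum of a strictly increasing subsequence ending at i:
i:      1  2  3  4  5  6  7  8  9 10 11 12 13
x[i]:  12 10  4  3  1  2  5  6  8 11  7  9 13
S:     12 10  4  3  1  3  9 15 23 34 22 32 47
Maximum is 47 (e.g. 4 + 5 + 6 + 8 + 11 + 13).

47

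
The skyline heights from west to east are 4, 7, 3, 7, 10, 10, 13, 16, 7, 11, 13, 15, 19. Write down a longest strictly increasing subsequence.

4, 7, 10, 11, 13, 15, 19

Patience tails give the LIS length; then backtrack through the dp parents:
4 → extends → [4]
7 → extends → [4, 7]
3 → replaces 4 → [3, 7]
7 → already a tail → [3, 7]
10 → extends → [3, 7, 10]
10 → already a tail → [3, 7, 10]
13 → extends → [3, 7, 10, 13]
16 → extends → [3, 7, 10, 13, 16]
7 → already a tail → [3, 7, 10, 13, 16]
11 → replaces 13 → [3, 7, 10, 11, 16]
13 → replaces 16 → [3, 7, 10, 11, 13]
15 → extends → [3, 7, 10, 11, 13, 15]
19 → extends → [3, 7, 10, 11, 13, 15, 19]
Length 7; one witness is 4, 7, 10, 11, 13, 15, 19.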